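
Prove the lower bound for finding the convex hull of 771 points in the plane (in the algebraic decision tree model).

Reduction from sorting: given 771 numbers x_1,...,x_{771}, map x_i to the point (x_i, x_i^2) on the parabola y = x^2. All points are on the convex hull, and walking the hull gives them in sorted x-order. Since sorting requires Omega(n log n), so does planar convex hull.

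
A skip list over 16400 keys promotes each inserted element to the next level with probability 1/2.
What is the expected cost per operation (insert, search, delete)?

Expected number of levels is O(log_2(16400)) = O(log n). A search visits O(1) expected nodes per level over O(log n) levels. Insert/delete are a search plus O(1) pointer updates per level. Expected O(log n) per operation.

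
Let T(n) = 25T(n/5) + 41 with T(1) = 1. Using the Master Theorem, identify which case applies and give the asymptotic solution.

a=25, b=5, f(n)=41.
log_5(25) = 2 > 0.
Since f(n) = O(n^0) is polynomially smaller than n^2, Case 1 applies.
T(n) = Theta(n^2).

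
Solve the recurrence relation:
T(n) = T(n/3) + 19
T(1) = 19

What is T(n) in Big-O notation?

Each step divides n by 3 and adds 19. After log_3(n) steps, T(n) = O(log n).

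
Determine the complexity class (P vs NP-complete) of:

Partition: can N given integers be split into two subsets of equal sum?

This problem is NP-complete: Subset Sum reduces to it (one of Karp's 21 NP-complete problems).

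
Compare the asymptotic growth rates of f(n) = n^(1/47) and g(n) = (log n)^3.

f(n) = n^(1/47) grows faster: any positive power of n dominates any polylog.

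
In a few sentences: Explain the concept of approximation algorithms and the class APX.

An approximation algorithm finds solutions within a guaranteed factor of optimal in polynomial time. APX is the class of optimization problems with constant-factor polynomial-time approximation algorithms. Vertex Cover is in APX (2-approximation). Unless P = NP, TSP has no constant-factor approximation, but Metric TSP has a 3/2-approximation.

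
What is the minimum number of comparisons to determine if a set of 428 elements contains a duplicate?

Determining if 428 elements are all distinct requires Omega(n log n) comparisons in the comparison model. This follows from the element distinctness lower bound.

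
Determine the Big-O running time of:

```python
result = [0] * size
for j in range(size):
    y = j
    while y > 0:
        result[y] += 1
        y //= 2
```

Time complexity: O(n log n).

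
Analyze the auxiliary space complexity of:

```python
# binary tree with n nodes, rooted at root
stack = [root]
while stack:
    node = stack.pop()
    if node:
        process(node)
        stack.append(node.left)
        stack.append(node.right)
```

Space complexity: O(n).
Auxiliary storage grows linearly with the input size n in the worst case.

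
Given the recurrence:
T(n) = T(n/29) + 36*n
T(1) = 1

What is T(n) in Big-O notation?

Geometric series: 36*n*(1 + 1/29 + 1/29^2 + ...) = O(n). T(n) = O(n).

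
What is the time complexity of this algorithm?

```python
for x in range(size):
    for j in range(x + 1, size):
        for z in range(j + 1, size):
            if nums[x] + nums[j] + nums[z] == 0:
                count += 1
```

Time complexity: O(n^3).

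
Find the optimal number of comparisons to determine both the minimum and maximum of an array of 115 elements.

Naive approach: 228 comparisons (114 for max + 114 for min).
Optimal: Compare elements in pairs first (floor(n/2) = 57 comparisons), then find max among winners and min among losers (57 comparisons each).
Total: ceil(3n/2) - 2 = 171 comparisons. An adversary argument shows this is also a lower bound.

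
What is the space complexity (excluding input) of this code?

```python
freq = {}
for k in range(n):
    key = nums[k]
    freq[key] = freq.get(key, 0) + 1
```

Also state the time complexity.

Space complexity: O(n).
Auxiliary storage grows linearly with the input size n in the worst case.
Time complexity: O(n).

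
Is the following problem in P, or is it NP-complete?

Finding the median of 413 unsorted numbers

This problem is in P: linear-time selection (median-of-medians) runs in O(n).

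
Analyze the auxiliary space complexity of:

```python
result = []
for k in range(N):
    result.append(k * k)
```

Space complexity: O(n).
Auxiliary storage grows linearly with the input size n in the worst case.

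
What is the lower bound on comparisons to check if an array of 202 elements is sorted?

To verify 202 elements are sorted, we must compare each consecutive pair. Skipping any pair allows an adversary to swap them. Therefore 201 comparisons are necessary and sufficient.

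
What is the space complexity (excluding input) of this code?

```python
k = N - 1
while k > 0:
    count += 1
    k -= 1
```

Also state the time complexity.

Space complexity: O(1).
Only a constant amount of auxiliary storage is used; nothing grows with n.
Time complexity: O(n).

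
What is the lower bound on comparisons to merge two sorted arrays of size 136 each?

To merge two sorted arrays of size 136, we need at least 271 comparisons in the worst case. An adversary can force every element to be compared.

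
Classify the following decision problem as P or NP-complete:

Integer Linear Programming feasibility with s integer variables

This problem is NP-complete: ILP feasibility is NP-complete (LP relaxation is in P).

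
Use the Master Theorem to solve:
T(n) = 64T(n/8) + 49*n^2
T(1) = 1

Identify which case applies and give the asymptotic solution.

a=64, b=8, f(n)=49*n^2.
log_8(64) = 2, so n^(log_b(a)) = n^2.
f(n) = Theta(n^2), so Case 2 applies.
T(n) = Theta(n^2 log n).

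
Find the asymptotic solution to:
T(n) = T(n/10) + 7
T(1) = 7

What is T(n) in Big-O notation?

Each step divides n by 10 and adds 7. After log_10(n) steps, T(n) = O(log n).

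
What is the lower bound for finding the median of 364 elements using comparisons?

To find the median of 364 elements, every element must be compared at least once, so the lower bound is Omega(n). The BFPRT algorithm achieves O(n), making this tight.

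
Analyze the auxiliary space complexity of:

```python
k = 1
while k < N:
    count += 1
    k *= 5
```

Space complexity: O(1).
Only a constant amount of auxiliary storage is used; nothing grows with n.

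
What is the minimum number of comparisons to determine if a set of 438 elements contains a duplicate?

Determining if 438 elements are all distinct requires Omega(n log n) comparisons in the comparison model. This follows from the element distinctness lower bound.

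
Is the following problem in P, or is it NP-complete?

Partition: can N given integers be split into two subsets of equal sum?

This problem is NP-complete: Subset Sum reduces to it (one of Karp's 21 NP-complete problems).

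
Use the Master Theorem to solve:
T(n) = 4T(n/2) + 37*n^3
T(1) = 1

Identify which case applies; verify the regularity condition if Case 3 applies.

a=4, b=2, f(n)=37*n^3.
log_2(4) = 2 < 3.
f(n) = Omega(n^(2+epsilon)) for some epsilon > 0, so Case 3 is the candidate.
Regularity: a*f(n/b) = 4*37*(n/2)^3 = (4/8)*37*n^3 <= c*f(n) with c = 4/8 < 1. Satisfied.
Case 3: T(n) = Theta(n^3).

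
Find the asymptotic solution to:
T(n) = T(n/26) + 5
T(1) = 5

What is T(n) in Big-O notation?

Each step divides n by 26 and adds 5. After log_26(n) steps, T(n) = O(log n).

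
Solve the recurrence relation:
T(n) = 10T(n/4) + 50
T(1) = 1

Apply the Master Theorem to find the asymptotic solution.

a=10, b=4, f(n)=50. log_4(10) = 1.661. Case 1 of Master Theorem: T(n) = O(n^1.661).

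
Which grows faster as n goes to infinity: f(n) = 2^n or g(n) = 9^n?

g(n) = 9^n grows faster: (9/2)^n -> infinity since 9/2 > 1.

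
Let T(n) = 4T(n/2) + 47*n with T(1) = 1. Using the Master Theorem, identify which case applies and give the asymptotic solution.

a=4, b=2, f(n)=47*n.
log_2(4) = 2 > 1.
Since f(n) = O(n^1) is polynomially smaller than n^2, Case 1 applies.
T(n) = Theta(n^2).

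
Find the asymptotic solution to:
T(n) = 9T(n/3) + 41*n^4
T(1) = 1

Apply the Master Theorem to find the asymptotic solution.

a=9, b=3, f(n)=41*n^4. log_3(9) = 2 < 4. Case 3: T(n) = O(n^4).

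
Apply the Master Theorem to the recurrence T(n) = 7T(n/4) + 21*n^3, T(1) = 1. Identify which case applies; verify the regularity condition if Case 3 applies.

a=7, b=4, f(n)=21*n^3.
log_4(7) = 1.404 < 3.
f(n) = Omega(n^(1.404+epsilon)) for some epsilon > 0, so Case 3 is the candidate.
Regularity: a*f(n/b) = 7*21*(n/4)^3 = (7/64)*21*n^3 <= c*f(n) with c = 7/64 < 1. Satisfied.
Case 3: T(n) = Theta(n^3).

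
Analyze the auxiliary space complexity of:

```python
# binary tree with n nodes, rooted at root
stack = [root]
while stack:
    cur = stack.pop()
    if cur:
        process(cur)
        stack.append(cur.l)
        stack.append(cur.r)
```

Space complexity: O(n).
Auxiliary storage grows linearly with the input size n in the worst case.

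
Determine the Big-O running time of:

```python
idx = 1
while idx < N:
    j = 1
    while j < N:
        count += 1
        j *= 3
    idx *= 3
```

Time complexity: O(log^2 n).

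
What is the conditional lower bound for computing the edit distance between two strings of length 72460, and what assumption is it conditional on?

Under SETH (the Strong Exponential Time Hypothesis), edit distance on length-72460 strings cannot be computed in O(n^(2-epsilon)) time for any epsilon > 0 (Backurs-Indyk). The reduction is from CNF-SAT via the orthogonal vectors problem.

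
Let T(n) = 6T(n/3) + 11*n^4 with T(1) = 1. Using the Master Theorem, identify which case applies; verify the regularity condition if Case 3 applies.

a=6, b=3, f(n)=11*n^4.
log_3(6) = 1.631 < 4.
f(n) = Omega(n^(1.631+epsilon)) for some epsilon > 0, so Case 3 is the candidate.
Regularity: a*f(n/b) = 6*11*(n/3)^4 = (6/81)*11*n^4 <= c*f(n) with c = 6/81 < 1. Satisfied.
Case 3: T(n) = Theta(n^4).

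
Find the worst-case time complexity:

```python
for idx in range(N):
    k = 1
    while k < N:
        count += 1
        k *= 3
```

Time complexity: O(n log n).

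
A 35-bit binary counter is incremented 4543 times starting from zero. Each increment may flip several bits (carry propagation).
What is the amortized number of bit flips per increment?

Bit i flips on every 2^i-th increment, so over 4543 increments bit i flips floor(4543/2^i) times. Summing over i: total flips < 2 * 4543. Amortized: < 2 = O(1) per increment.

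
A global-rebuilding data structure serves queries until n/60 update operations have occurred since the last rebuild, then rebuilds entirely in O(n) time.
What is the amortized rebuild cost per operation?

The O(n) rebuild is triggered by n/60 operations, so each contributes O(n)/(n/60) = O(60) = O(1) to the rebuild cost.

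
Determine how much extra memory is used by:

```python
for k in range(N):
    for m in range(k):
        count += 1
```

Space complexity: O(1).
Only a constant amount of auxiliary storage is used; nothing grows with n.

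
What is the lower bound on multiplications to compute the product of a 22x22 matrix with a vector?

A 22x22 matrix-vector product has 22 inner products of length 22. Output depends on all 22^2 = 484 matrix entries. At least 484 multiplications needed.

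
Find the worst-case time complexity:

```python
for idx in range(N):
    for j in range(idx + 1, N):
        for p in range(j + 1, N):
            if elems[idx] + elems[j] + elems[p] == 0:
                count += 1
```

Time complexity: O(n^3).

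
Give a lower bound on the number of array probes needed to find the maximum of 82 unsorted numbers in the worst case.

Adversary: any unprobed cell could hold a value larger than everything seen so far. If fewer than 82 cells are probed, the adversary places the max in an unprobed cell. So all 82 cells must be examined; together with 82-1 comparisons this is tight.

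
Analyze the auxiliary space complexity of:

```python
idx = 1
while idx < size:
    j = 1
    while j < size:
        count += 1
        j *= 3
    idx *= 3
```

Space complexity: O(1).
Only a constant amount of auxiliary storage is used; nothing grows with n.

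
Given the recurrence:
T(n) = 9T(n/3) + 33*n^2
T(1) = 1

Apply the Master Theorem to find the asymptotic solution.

a=9, b=3, f(n)=33*n^2. log_3(9) = 2. Case 2: T(n) = O(n^2 log n).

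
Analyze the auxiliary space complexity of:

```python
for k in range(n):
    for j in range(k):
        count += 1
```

Space complexity: O(1).
Only a constant amount of auxiliary storage is used; nothing grows with n.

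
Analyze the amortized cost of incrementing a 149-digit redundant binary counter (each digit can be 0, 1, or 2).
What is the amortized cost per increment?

A redundant counter on 149 digits allows digit values 0, 1, 2. Increment adds 1 to the least significant digit and carries any 2 to a 0 plus +1 on the next digit. With potential Phi = (number of 2-digits), each increment does O(1) actual work plus a chain of carries, each of which decreases Phi by 1. Amortized O(1).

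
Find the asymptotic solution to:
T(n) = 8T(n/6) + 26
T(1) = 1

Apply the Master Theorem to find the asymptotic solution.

a=8, b=6, f(n)=26. log_6(8) = 1.161. Case 1 of Master Theorem: T(n) = O(n^1.161).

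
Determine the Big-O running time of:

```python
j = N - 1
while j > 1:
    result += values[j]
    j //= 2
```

Time complexity: O(log n).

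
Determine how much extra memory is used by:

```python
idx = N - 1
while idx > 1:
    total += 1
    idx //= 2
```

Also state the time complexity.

Space complexity: O(1).
Only a constant amount of auxiliary storage is used; nothing grows with n.
Time complexity: O(log n).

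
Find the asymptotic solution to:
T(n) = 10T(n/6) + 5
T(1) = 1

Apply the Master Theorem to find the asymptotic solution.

a=10, b=6, f(n)=5. log_6(10) = 1.285. Case 1 of Master Theorem: T(n) = O(n^1.285).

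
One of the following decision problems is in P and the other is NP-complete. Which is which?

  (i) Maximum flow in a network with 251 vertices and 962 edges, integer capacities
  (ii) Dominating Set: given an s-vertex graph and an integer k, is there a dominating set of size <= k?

(i) is P: Edmonds-Karp / push-relabel run in polynomial time.
(ii) is NP-complete: reduces from Set Cover (with k part of the input).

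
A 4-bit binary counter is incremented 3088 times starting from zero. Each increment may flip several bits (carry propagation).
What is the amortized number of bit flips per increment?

Bit i flips on every 2^i-th increment, so over 3088 increments bit i flips floor(3088/2^i) times. Summing over i: total flips < 2 * 3088. Amortized: < 2 = O(1) per increment.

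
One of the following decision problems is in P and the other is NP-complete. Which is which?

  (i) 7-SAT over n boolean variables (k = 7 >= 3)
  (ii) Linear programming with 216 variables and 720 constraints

(i) is NP-complete: 3-SAT is NP-complete (Cook-Levin); k-SAT for k>=3 reduces from 3-SAT.
(ii) is P: the ellipsoid and interior-point methods run in polynomial time.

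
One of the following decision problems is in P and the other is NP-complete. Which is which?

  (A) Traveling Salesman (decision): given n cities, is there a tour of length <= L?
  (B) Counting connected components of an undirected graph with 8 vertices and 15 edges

(A) is NP-complete: reduces from Hamiltonian Cycle.
(B) is P: BFS/DFS visits each vertex and edge once: O(V+E).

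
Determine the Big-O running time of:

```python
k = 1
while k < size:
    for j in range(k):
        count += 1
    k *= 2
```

Time complexity: O(n).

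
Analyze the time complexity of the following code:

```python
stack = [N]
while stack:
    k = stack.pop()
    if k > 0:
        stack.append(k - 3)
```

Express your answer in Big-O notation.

Time complexity: O(n).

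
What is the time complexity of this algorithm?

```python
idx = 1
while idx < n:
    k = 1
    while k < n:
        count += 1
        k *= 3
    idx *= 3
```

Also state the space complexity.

Time complexity: O(log^2 n).
Space complexity: O(1).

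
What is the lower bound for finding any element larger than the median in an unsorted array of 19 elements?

To find an element larger than the median of 19 elements, we must see Omega(n) elements. Without seeing enough elements, an adversary can make any unseen element the median.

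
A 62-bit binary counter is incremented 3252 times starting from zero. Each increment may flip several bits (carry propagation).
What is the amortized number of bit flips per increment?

Bit i flips on every 2^i-th increment, so over 3252 increments bit i flips floor(3252/2^i) times. Summing over i: total flips < 2 * 3252. Amortized: < 2 = O(1) per increment.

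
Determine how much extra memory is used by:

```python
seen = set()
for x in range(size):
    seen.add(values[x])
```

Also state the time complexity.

Space complexity: O(n).
Auxiliary storage grows linearly with the input size n in the worst case.
Time complexity: O(n).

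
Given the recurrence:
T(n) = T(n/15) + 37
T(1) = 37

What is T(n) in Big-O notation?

Each step divides n by 15 and adds 37. After log_15(n) steps, T(n) = O(log n).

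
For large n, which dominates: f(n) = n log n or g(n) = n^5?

g(n) = n^5 grows faster: n^5 / (n log n) = n^4/log n -> infinity.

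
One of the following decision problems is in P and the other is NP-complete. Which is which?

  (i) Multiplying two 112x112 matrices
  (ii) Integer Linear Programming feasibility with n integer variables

(i) is P: the schoolbook algorithm runs in O(n^3).
(ii) is NP-complete: ILP feasibility is NP-complete (LP relaxation is in P).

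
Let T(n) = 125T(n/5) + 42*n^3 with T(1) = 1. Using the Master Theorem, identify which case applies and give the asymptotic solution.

a=125, b=5, f(n)=42*n^3.
log_5(125) = 3, so n^(log_b(a)) = n^3.
f(n) = Theta(n^3), so Case 2 applies.
T(n) = Theta(n^3 log n).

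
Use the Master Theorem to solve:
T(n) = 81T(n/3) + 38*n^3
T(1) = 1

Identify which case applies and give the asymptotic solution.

a=81, b=3, f(n)=38*n^3.
log_3(81) = 4 > 3.
Since f(n) = O(n^3) is polynomially smaller than n^4, Case 1 applies.
T(n) = Theta(n^4).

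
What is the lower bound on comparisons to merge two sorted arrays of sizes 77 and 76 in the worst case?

Adversary: with |77 - 76| <= 1 the inputs can be fully interleaved so that every adjacent pair in the merged output comes from different arrays. Then each of the 152 adjacent pairs must be directly compared, or the algorithm cannot determine their relative order. Standard merge meets this bound.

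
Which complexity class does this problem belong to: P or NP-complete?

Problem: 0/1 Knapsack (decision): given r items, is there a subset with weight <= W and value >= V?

This problem is NP-complete: reduces from Subset Sum.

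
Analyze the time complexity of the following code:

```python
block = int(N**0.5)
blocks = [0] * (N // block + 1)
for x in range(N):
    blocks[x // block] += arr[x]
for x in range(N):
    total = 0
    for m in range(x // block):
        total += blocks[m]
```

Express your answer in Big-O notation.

Time complexity: O(n * sqrt(n)).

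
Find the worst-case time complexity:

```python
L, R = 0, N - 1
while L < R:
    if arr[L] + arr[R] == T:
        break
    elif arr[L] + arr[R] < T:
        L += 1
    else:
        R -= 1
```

Time complexity: O(n).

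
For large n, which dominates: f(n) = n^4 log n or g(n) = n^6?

g(n) = n^6 grows faster: n^6 / (n^4 log n) = n^2/log n -> infinity.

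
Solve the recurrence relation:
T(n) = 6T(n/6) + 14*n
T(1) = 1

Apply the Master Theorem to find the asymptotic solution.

a=6, b=6, f(n)=14*n. log_6(6) = 1. Case 2: T(n) = O(n log n).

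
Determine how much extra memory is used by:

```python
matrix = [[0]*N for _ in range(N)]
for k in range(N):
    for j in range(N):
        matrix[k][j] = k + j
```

Space complexity: O(n^2).
A 2D structure of size n x n is allocated.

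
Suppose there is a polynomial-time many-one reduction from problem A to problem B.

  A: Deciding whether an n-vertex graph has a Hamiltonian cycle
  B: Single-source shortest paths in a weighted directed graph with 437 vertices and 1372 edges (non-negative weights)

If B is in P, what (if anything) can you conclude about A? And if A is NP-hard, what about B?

A poly-time reduction A <=_p B means any A-instance can be transformed to a B-instance in poly time.
If B is in P: compose the reduction with B's poly-time algorithm to solve A in poly time, so A is in P.
If A is NP-hard: every NP problem reduces to A, which reduces to B; composing reductions, every NP problem reduces to B, so B is NP-hard.
(Here in fact A is NP-complete and B is in P, so no such reduction is known -- its existence would imply P = NP; the analysis concerns only what the assumed reduction would or would not let you conclude.)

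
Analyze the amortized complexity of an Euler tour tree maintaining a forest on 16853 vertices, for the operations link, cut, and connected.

An Euler tour tree stores each tree's Euler tour as a balanced BST keyed by tour position. On 16853 vertices: link concatenates two tours via O(1) splits/joins of size <= 2*16853 (O(log n)); cut splits the tour at the two occurrences of the edge (O(log n)); connected compares BST roots (O(log n) to find the root). All O(log n) amortized.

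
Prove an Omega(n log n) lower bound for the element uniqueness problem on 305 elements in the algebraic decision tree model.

In the algebraic decision tree model, element uniqueness on 305 elements is equivalent to determining which cell of an arrangement of C(305,2) = 46360 hyperplanes x_i = x_j contains the input point. Ben-Or's theorem shows this requires Omega(n log n).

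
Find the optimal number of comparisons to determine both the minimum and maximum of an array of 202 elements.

Naive approach: 402 comparisons (201 for max + 201 for min).
Optimal: Compare elements in pairs first (floor(n/2) = 101 comparisons), then find max among winners and min among losers (100 comparisons each).
Total: ceil(3n/2) - 2 = 301 comparisons. An adversary argument shows this is also a lower bound.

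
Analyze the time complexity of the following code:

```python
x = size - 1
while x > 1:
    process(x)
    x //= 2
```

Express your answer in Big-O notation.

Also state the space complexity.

Time complexity: O(log n).
Space complexity: O(1).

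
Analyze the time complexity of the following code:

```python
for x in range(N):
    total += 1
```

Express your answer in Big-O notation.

Time complexity: O(n).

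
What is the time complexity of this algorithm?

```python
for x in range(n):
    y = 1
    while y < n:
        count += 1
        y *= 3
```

Time complexity: O(n log n).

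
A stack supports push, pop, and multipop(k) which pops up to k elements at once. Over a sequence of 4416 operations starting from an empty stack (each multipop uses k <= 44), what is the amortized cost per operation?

Each element is pushed exactly once and popped at most once (whether by pop or as part of a multipop). So the total number of individual pops over the whole sequence is at most the number of pushes, which is at most 4416. Total work <= 2 * 4416, hence O(1) amortized per operation.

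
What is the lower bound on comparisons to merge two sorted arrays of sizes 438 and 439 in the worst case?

Adversary: with |438 - 439| <= 1 the inputs can be fully interleaved so that every adjacent pair in the merged output comes from different arrays. Then each of the 876 adjacent pairs must be directly compared, or the algorithm cannot determine their relative order. Standard merge meets this bound.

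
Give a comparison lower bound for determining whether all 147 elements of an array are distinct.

In the algebraic decision-tree model, the YES region for element distinctness on 147 elements has 147! connected components (one per ordering). Ben-Or's theorem then gives a lower bound of Omega(log(n!)) = Omega(n log n).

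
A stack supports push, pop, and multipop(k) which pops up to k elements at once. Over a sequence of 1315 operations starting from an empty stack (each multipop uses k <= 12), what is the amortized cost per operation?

Each element is pushed exactly once and popped at most once (whether by pop or as part of a multipop). So the total number of individual pops over the whole sequence is at most the number of pushes, which is at most 1315. Total work <= 2 * 1315, hence O(1) amortized per operation.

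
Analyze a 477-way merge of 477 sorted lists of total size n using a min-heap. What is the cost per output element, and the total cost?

Maintain a min-heap of size 477 holding the current head of each list. Each output step does one extract-min (O(log 477)) and one insert of that list's next element (O(log 477)). Each of the n elements passes through the heap exactly once, so the total cost is O(n log 477), i.e. O(log 477) per output element.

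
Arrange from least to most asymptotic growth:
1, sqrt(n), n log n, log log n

Ordered by growth rate: 1 < log log n < sqrt(n) < n log n.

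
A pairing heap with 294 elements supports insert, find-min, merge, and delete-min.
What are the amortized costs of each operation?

Pairing heaps are self-adjusting heap-ordered trees. Insert and merge link two roots: O(1). Find-min reads the root: O(1). Delete-min removes the root, then pairs children in two passes; amortized cost is O(log 294) = O(log n).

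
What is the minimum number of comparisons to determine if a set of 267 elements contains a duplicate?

Determining if 267 elements are all distinct requires Omega(n log n) comparisons in the comparison model. This follows from the element distinctness lower bound.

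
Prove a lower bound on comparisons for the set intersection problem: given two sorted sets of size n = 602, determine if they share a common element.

For two sorted arrays of size n = 602, any correct algorithm must examine Omega(n) elements. If fewer are examined, an adversary places a common element in an unexamined gap. A merge-based scan achieves O(n), so the bound is tight.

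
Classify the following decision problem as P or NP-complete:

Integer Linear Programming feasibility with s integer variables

This problem is NP-complete: ILP feasibility is NP-complete (LP relaxation is in P).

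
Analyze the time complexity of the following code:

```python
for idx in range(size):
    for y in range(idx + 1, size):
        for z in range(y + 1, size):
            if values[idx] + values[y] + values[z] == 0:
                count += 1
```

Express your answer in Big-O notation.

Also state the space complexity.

Time complexity: O(n^3).
Space complexity: O(1).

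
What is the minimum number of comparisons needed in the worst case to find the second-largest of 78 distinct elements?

Lower bound: finding the max needs 78-1 comparisons. By the adversary weight-doubling argument, the max must personally win >= ceil(log_2(78)) = 7 comparisons; the 2nd-largest is among those 7 losers, needing 7-1 more comparisons. Total >= 78-1 + 7-1 = 83. A balanced knockout tournament achieves this.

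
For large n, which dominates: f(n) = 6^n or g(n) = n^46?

f(n) = 6^n grows faster: any exponential with base > 1 dominates every polynomial.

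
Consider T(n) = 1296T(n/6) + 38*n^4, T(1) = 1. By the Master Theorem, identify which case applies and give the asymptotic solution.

a=1296, b=6, f(n)=38*n^4.
log_6(1296) = 4, so n^(log_b(a)) = n^4.
f(n) = Theta(n^4), so Case 2 applies.
T(n) = Theta(n^4 log n).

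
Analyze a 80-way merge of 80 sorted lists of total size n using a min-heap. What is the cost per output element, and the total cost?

Maintain a min-heap of size 80 holding the current head of each list. Each output step does one extract-min (O(log 80)) and one insert of that list's next element (O(log 80)). Each of the n elements passes through the heap exactly once, so the total cost is O(n log 80), i.e. O(log 80) per output element.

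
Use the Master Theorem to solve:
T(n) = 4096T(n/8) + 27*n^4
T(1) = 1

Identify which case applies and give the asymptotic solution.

a=4096, b=8, f(n)=27*n^4.
log_8(4096) = 4, so n^(log_b(a)) = n^4.
f(n) = Theta(n^4), so Case 2 applies.
T(n) = Theta(n^4 log n).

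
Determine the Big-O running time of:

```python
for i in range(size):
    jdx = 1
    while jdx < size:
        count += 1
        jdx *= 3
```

Time complexity: O(n log n).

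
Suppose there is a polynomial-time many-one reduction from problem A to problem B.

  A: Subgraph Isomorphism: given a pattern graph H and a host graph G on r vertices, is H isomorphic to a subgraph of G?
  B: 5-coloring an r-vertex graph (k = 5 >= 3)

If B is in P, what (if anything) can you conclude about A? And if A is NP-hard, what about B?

A poly-time reduction A <=_p B means any A-instance can be transformed to a B-instance in poly time.
If B is in P: compose the reduction with B's poly-time algorithm to solve A in poly time, so A is in P.
If A is NP-hard: every NP problem reduces to A, which reduces to B; composing reductions, every NP problem reduces to B, so B is NP-hard.
(Here in fact A is NP-complete and B is NP-complete.)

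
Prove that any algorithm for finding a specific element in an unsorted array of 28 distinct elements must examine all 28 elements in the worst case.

Adversary argument: if the algorithm examines fewer than 28 elements, the adversary places the target in an unexamined position. The algorithm cannot distinguish 'not present' from 'in unexamined position'.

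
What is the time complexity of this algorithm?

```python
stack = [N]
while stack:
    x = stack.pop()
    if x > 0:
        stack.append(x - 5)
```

Time complexity: O(n).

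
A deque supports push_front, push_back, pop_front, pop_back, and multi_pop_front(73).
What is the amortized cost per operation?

Assign 2 credits to each push operation. A pop uses 1 saved credit. multi_pop_front(73) uses up to 73 saved credits from previous pushes. Credits never go negative. Amortized cost is O(1).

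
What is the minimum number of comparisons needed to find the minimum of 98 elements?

Finding the minimum requires 97 comparisons, identical reasoning to finding the maximum. Each comparison eliminates one candidate.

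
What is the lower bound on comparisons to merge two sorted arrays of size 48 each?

To merge two sorted arrays of size 48, we need at least 95 comparisons in the worst case. An adversary can force every element to be compared.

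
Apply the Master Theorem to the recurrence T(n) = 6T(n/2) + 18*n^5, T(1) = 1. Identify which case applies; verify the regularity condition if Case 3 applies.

a=6, b=2, f(n)=18*n^5.
log_2(6) = 2.585 < 5.
f(n) = Omega(n^(2.585+epsilon)) for some epsilon > 0, so Case 3 is the candidate.
Regularity: a*f(n/b) = 6*18*(n/2)^5 = (6/32)*18*n^5 <= c*f(n) with c = 6/32 < 1. Satisfied.
Case 3: T(n) = Theta(n^5).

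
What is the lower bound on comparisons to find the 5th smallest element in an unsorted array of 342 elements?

Finding the 5th smallest of 342 elements requires Omega(n) comparisons. Every element must participate in at least one comparison; otherwise it could be the 5th smallest.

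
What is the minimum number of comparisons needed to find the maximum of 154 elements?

Finding the maximum requires 153 comparisons. Each comparison eliminates exactly one candidate. With 154 candidates, we need 153 eliminations.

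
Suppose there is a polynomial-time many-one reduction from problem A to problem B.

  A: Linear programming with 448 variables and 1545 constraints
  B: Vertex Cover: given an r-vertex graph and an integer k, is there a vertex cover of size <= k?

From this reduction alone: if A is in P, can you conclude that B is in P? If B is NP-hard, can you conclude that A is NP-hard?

A poly-time reduction A <=_p B transfers tractability DOWN (B easy => A easy) and hardness UP (A hard => B hard), not the reverse.
From A in P, the reduction alone does NOT give B in P: any problem in P trivially reduces to SAT, yet SAT is not known to be in P.
From B NP-hard, the reduction alone does NOT give A NP-hard: again, easy problems reduce to hard ones.
(Here in fact A is P and B is NP-complete.)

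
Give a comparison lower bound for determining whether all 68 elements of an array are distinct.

In the algebraic decision-tree model, the YES region for element distinctness on 68 elements has 68! connected components (one per ordering). Ben-Or's theorem then gives a lower bound of Omega(log(n!)) = Omega(n log n).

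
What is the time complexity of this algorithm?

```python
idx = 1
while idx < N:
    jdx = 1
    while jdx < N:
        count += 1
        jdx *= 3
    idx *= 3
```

Time complexity: O(log^2 n).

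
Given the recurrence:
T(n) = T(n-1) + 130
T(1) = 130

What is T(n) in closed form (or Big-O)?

Unrolling: T(n) = T(n-1) + 130 = T(n-2) + 2*130 = ... = T(1) + (n-1)*130 = 130 + (n-1)*130 = 130n.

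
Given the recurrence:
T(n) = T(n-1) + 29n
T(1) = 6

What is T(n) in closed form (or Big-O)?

Unrolling: T(n) = 6 + 29*(2 + 3 + ... + n) = 6 + 29*(n(n+1)/2 - 1) = O(n^2).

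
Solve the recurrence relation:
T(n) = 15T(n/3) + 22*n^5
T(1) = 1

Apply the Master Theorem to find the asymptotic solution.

a=15, b=3, f(n)=22*n^5. log_3(15) = 2.465 < 5. Case 3: T(n) = O(n^5).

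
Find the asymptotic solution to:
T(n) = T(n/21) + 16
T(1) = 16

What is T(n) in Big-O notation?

Each step divides n by 21 and adds 16. After log_21(n) steps, T(n) = O(log n).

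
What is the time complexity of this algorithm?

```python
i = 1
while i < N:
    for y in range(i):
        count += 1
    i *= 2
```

Time complexity: O(n).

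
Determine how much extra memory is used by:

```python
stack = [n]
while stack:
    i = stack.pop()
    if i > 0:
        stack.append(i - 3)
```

Space complexity: O(1).
Only a constant amount of auxiliary storage is used; nothing grows with n.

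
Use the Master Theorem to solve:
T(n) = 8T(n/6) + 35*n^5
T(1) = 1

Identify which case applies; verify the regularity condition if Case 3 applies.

a=8, b=6, f(n)=35*n^5.
log_6(8) = 1.161 < 5.
f(n) = Omega(n^(1.161+epsilon)) for some epsilon > 0, so Case 3 is the candidate.
Regularity: a*f(n/b) = 8*35*(n/6)^5 = (8/7776)*35*n^5 <= c*f(n) with c = 8/7776 < 1. Satisfied.
Case 3: T(n) = Theta(n^5).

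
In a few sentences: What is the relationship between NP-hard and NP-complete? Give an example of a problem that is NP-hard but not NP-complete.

NP-hard: at least as hard as any NP problem (but need not be in NP). NP-complete = NP-hard intersection NP. The Halting Problem is NP-hard but undecidable (not in NP). The optimization version of TSP is NP-hard but not a decision problem.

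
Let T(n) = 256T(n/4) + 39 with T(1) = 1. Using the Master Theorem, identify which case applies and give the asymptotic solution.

a=256, b=4, f(n)=39.
log_4(256) = 4 > 0.
Since f(n) = O(n^0) is polynomially smaller than n^4, Case 1 applies.
T(n) = Theta(n^4).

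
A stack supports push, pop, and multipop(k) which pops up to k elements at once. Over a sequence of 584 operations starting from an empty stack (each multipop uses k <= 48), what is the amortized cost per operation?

Each element is pushed exactly once and popped at most once (whether by pop or as part of a multipop). So the total number of individual pops over the whole sequence is at most the number of pushes, which is at most 584. Total work <= 2 * 584, hence O(1) amortized per operation.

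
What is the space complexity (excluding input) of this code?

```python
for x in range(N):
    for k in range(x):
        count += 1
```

Space complexity: O(1).
Only a constant amount of auxiliary storage is used; nothing grows with n.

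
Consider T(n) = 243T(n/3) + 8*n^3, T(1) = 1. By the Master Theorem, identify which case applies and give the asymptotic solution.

a=243, b=3, f(n)=8*n^3.
log_3(243) = 5 > 3.
Since f(n) = O(n^3) is polynomially smaller than n^5, Case 1 applies.
T(n) = Theta(n^5).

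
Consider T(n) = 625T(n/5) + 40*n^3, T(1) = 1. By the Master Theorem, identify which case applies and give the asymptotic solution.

a=625, b=5, f(n)=40*n^3.
log_5(625) = 4 > 3.
Since f(n) = O(n^3) is polynomially smaller than n^4, Case 1 applies.
T(n) = Theta(n^4).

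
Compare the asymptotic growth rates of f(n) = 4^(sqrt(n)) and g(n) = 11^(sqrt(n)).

g(n) = 11^(sqrt(n)) grows faster: ratio is (11/4)^(sqrt(n)) -> infinity since 11/4 > 1.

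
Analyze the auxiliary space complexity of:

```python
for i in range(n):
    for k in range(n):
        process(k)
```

Space complexity: O(1).
Only a constant amount of auxiliary storage is used; nothing grows with n.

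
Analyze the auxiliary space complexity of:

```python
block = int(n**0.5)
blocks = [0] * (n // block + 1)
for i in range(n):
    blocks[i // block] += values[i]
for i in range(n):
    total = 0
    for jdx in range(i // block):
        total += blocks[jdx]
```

Space complexity: O(sqrt(n)).
Storage scales with sqrt(n).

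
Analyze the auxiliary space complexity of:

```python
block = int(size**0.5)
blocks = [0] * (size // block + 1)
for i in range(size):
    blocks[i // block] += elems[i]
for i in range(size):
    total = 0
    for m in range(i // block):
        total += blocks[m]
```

Space complexity: O(sqrt(n)).
Storage scales with sqrt(n).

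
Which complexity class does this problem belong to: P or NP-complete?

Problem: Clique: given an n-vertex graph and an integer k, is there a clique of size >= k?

This problem is NP-complete: complement of Independent Set / Vertex Cover (with k part of the input).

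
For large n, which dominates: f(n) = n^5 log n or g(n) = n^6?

g(n) = n^6 grows faster: n^6 / (n^5 log n) = n/log n -> infinity.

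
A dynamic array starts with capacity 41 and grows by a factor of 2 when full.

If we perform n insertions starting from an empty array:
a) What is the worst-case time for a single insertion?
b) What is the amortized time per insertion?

(a) Worst-case single insertion: O(n) -- when the array is full at capacity c, the resize copies all c elements, and c can be Theta(n).
(b) Resizes happen at sizes 41, 82, 164, ... Total copy cost for n insertions: 41 + 82 + ... = O(n) (geometric series with ratio 1/2). Amortized cost per insertion: O(n)/n = O(1).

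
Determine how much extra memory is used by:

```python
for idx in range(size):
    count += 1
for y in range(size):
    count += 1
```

Space complexity: O(1).
Only a constant amount of auxiliary storage is used; nothing grows with n.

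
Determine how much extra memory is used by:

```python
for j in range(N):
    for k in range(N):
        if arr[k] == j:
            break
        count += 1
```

Space complexity: O(1).
Only a constant amount of auxiliary storage is used; nothing grows with n.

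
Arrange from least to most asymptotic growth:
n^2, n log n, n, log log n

Ordered by growth rate: log log n < n < n log n < n^2.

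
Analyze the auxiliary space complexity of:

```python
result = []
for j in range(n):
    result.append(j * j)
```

Space complexity: O(n).
Auxiliary storage grows linearly with the input size n in the worst case.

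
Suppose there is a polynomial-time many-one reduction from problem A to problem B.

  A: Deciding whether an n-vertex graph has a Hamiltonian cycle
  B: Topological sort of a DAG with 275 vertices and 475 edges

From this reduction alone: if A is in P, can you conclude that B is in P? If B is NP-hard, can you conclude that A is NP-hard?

A poly-time reduction A <=_p B transfers tractability DOWN (B easy => A easy) and hardness UP (A hard => B hard), not the reverse.
From A in P, the reduction alone does NOT give B in P: any problem in P trivially reduces to SAT, yet SAT is not known to be in P.
From B NP-hard, the reduction alone does NOT give A NP-hard: again, easy problems reduce to hard ones.
(Here in fact A is NP-complete and B is in P, so no such reduction is known -- its existence would imply P = NP; the analysis concerns only what the assumed reduction would or would not let you conclude.)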